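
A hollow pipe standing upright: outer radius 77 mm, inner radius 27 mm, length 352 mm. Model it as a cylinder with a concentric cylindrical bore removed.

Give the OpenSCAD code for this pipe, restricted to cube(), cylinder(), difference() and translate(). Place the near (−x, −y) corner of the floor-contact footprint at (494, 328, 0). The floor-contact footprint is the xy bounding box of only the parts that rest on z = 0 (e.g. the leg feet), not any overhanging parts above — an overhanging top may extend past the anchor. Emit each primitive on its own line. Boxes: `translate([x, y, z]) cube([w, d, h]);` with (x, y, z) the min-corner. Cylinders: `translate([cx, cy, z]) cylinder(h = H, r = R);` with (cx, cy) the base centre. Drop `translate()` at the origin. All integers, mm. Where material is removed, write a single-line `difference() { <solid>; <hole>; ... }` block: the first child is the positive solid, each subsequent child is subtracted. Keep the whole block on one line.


difference() { translate([571, 405, 0]) cylinder(h = 352, r = 77); translate([571, 405, 0]) cylinder(h = 352, r = 27); }


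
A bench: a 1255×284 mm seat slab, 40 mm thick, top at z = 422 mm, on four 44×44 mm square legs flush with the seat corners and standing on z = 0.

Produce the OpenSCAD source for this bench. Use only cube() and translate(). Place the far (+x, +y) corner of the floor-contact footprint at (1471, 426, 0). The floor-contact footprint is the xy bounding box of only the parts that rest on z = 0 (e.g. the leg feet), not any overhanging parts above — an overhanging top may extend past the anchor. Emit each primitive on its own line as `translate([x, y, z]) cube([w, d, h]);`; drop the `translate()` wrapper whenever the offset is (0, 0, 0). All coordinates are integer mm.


translate([216, 142, 382]) cube([1255, 284, 40]);
translate([216, 142, 0]) cube([44, 44, 382]);
translate([216, 382, 0]) cube([44, 44, 382]);
translate([1427, 142, 0]) cube([44, 44, 382]);
translate([1427, 382, 0]) cube([44, 44, 382]);


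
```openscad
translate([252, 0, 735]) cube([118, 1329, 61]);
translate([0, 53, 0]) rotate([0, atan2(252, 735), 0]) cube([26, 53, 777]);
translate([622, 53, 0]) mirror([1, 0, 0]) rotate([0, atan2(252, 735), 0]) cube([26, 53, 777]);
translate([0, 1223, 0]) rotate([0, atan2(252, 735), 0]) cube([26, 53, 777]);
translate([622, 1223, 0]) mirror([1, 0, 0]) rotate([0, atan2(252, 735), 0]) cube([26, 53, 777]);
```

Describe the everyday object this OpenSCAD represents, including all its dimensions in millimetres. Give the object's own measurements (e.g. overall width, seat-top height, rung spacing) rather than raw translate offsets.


A sawhorse. A 118×1329×61 mm beam (x, y, z) sits on two A-frame leg pairs. Each pair is two raked legs of 26×53 mm section (53 mm along y) splaying symmetrically in x. Each leg rises 735 mm vertically over 252 mm of horizontal reach and is 777 mm long along its own axis. Every leg's outer bottom edge rests on the floor and its outer top edge meets a bottom edge of the beam — the left legs (tilting toward +x) meet the beam's −x bottom edge, the right legs (their mirror images, tilting toward −x) meet its +x bottom edge — so the leg tops tuck under the beam, the beam's underside is 735 mm above the floor, and the feet are 622 mm apart outside-to-outside with the beam centred between them. The two leg pairs are set in 53 mm from either end of the beam.


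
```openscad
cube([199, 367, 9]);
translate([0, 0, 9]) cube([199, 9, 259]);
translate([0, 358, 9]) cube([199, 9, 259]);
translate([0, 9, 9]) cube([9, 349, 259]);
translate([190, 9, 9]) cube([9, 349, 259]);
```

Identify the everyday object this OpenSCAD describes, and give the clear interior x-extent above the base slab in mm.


An open box. The internal width is 181 mm.

A 199×367 base slab with four walls standing on it — an open box. The base is 199 mm wide and the walls are 9 mm thick, so the internal width is 199 − 2 × 9 = 181 mm.


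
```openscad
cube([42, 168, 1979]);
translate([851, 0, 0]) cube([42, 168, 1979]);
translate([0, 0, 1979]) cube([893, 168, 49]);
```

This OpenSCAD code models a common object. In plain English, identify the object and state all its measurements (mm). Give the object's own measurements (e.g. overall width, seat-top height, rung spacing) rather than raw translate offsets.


A door frame. The clear opening is 809 mm wide and 1979 mm high. Two 42 mm wide jambs, 168 mm deep, stand either side of the opening from the floor to the top of the opening. A 49 mm thick head sits across the top of both jambs, spanning the full outside width of the frame.


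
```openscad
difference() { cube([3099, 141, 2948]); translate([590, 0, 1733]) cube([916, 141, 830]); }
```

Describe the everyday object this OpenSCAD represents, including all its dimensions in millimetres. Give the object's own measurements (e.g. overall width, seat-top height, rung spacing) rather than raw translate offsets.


A wall 3099 mm long (x), 141 mm thick (y), 2948 mm tall, with a rectangular window opening cut through it. The opening is 916 mm wide and 830 mm tall; its sill is at z = 1733 mm and its near (−x) edge is 590 mm from the wall's −x end. The opening passes through the full wall thickness.


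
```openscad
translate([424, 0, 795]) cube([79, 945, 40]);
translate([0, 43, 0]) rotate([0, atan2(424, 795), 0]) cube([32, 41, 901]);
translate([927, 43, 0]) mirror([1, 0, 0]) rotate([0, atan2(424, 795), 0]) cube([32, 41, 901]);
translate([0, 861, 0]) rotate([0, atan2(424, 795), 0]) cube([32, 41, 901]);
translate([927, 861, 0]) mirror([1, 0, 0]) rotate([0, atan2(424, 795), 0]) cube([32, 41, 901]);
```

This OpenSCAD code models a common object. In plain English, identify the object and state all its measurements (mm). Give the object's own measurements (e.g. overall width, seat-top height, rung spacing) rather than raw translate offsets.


A sawhorse. A 79×945×40 mm beam (x, y, z) sits on two A-frame leg pairs. Each pair is two raked legs of 32×41 mm section (41 mm along y) splaying symmetrically in x. Each leg rises 795 mm vertically over 424 mm of horizontal reach and is 901 mm long along its own axis. Every leg's outer bottom edge rests on the floor and its outer top edge meets a bottom edge of the beam — the left legs (tilting toward +x) meet the beam's −x bottom edge, the right legs (their mirror images, tilting toward −x) meet its +x bottom edge — so the leg tops tuck under the beam, the beam's underside is 795 mm above the floor, and the feet are 927 mm apart outside-to-outside with the beam centred between them. The two leg pairs are set in 43 mm from either end of the beam.


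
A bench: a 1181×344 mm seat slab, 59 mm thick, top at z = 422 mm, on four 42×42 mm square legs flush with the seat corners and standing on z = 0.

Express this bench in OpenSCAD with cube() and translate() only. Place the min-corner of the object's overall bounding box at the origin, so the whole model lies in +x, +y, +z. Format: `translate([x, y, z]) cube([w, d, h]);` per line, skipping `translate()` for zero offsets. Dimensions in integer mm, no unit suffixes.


translate([0, 0, 363]) cube([1181, 344, 59]);
cube([42, 42, 363]);
translate([0, 302, 0]) cube([42, 42, 363]);
translate([1139, 0, 0]) cube([42, 42, 363]);
translate([1139, 302, 0]) cube([42, 42, 363]);


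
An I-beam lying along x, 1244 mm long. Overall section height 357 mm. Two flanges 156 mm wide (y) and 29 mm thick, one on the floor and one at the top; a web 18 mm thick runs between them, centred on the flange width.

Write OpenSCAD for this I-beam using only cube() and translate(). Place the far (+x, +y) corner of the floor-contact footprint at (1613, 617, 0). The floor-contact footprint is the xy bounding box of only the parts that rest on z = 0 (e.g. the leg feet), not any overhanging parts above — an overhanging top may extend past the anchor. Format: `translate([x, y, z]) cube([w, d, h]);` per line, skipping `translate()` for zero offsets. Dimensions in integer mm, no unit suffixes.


translate([369, 461, 0]) cube([1244, 156, 29]);
translate([369, 530, 29]) cube([1244, 18, 299]);
translate([369, 461, 328]) cube([1244, 156, 29]);


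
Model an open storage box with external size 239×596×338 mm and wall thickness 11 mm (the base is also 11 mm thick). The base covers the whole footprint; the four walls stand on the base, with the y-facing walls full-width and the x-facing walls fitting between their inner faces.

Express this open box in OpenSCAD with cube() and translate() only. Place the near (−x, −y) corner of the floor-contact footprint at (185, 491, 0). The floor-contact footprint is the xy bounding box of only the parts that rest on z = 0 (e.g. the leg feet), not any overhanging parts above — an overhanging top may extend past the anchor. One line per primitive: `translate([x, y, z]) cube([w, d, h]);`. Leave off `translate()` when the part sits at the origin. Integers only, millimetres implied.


translate([185, 491, 0]) cube([239, 596, 11]);
translate([185, 491, 11]) cube([239, 11, 327]);
translate([185, 1076, 11]) cube([239, 11, 327]);
translate([185, 502, 11]) cube([11, 574, 327]);
translate([413, 502, 11]) cube([11, 574, 327]);


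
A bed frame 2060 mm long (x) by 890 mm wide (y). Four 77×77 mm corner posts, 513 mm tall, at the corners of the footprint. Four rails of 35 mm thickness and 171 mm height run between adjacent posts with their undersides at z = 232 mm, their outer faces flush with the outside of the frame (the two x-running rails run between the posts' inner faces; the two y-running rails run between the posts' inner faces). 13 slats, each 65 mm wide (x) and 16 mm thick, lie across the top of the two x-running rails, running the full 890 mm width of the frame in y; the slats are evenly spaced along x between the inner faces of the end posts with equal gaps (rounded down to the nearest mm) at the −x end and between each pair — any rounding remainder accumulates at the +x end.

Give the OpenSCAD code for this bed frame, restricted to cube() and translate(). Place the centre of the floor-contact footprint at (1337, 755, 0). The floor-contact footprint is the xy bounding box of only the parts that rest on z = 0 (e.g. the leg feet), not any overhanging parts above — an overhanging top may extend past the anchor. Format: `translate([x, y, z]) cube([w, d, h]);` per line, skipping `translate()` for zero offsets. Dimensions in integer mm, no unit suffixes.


// slat z = rail_z + rail_h = 232 + 171 = 403
// slat gap = ⌊(1906 − 13·65) / 14⌋ = 75
translate([307, 310, 0]) cube([77, 77, 513]);
translate([307, 1123, 0]) cube([77, 77, 513]);
translate([2290, 310, 0]) cube([77, 77, 513]);
translate([2290, 1123, 0]) cube([77, 77, 513]);
translate([384, 310, 232]) cube([1906, 35, 171]);
translate([384, 1165, 232]) cube([1906, 35, 171]);
translate([307, 387, 232]) cube([35, 736, 171]);
translate([2332, 387, 232]) cube([35, 736, 171]);
translate([459, 310, 403]) cube([65, 890, 16]);
translate([599, 310, 403]) cube([65, 890, 16]);
translate([739, 310, 403]) cube([65, 890, 16]);
translate([879, 310, 403]) cube([65, 890, 16]);
translate([1019, 310, 403]) cube([65, 890, 16]);
translate([1159, 310, 403]) cube([65, 890, 16]);
translate([1299, 310, 403]) cube([65, 890, 16]);
translate([1439, 310, 403]) cube([65, 890, 16]);
translate([1579, 310, 403]) cube([65, 890, 16]);
translate([1719, 310, 403]) cube([65, 890, 16]);
translate([1859, 310, 403]) cube([65, 890, 16]);
translate([1999, 310, 403]) cube([65, 890, 16]);
translate([2139, 310, 403]) cube([65, 890, 16]);


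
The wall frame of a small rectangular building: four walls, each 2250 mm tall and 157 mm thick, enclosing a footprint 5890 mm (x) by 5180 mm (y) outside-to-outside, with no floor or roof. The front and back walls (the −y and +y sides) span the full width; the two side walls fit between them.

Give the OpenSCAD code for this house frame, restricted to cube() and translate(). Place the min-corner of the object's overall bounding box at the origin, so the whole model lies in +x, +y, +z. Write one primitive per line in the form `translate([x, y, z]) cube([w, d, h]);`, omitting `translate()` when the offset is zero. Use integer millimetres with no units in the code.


cube([5890, 157, 2250]);
translate([0, 5023, 0]) cube([5890, 157, 2250]);
translate([0, 157, 0]) cube([157, 4866, 2250]);
translate([5733, 157, 0]) cube([157, 4866, 2250]);


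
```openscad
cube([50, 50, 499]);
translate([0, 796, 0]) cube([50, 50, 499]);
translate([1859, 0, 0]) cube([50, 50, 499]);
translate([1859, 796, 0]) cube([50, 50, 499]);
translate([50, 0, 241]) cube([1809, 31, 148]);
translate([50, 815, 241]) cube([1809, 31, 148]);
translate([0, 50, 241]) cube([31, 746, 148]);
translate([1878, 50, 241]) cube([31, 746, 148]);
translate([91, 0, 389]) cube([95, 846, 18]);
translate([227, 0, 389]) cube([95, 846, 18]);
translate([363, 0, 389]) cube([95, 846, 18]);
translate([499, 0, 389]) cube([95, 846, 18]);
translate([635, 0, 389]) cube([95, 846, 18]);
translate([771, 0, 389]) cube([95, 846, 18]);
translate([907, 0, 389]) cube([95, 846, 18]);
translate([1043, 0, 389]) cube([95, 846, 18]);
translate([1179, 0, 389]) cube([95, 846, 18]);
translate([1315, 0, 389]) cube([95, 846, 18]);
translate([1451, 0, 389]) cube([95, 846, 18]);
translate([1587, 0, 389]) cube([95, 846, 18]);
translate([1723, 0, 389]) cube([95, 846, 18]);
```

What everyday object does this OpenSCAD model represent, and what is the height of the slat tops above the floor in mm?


A bed frame. The slat-top height is 407 mm.

Four posts, four rails, and a row of slats — a bed frame. Slats sit on the rails at z = 241 + 148 = 389; with slat thickness 18, the top is 407 mm.


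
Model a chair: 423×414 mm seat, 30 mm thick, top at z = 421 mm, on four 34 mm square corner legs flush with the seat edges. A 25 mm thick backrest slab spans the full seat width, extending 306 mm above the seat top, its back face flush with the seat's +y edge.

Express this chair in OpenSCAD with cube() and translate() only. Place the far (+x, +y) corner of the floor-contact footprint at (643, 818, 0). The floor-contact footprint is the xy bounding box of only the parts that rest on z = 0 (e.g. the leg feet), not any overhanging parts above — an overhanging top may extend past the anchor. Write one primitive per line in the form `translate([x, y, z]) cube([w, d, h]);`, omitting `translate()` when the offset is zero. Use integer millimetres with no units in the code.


translate([220, 404, 391]) cube([423, 414, 30]);
translate([220, 404, 0]) cube([34, 34, 391]);
translate([609, 404, 0]) cube([34, 34, 391]);
translate([220, 784, 0]) cube([34, 34, 391]);
translate([609, 784, 0]) cube([34, 34, 391]);
translate([220, 793, 421]) cube([423, 25, 306]);


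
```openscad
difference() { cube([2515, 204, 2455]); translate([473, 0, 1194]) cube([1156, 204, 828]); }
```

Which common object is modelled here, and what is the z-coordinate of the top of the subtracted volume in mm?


A wall with a window opening. The window head height is 2022 mm.

A wall with a rectangular opening subtracted — a window. Sill at z = 1194, opening 828 mm tall, so the head is at 1194 + 828 = 2022 mm.


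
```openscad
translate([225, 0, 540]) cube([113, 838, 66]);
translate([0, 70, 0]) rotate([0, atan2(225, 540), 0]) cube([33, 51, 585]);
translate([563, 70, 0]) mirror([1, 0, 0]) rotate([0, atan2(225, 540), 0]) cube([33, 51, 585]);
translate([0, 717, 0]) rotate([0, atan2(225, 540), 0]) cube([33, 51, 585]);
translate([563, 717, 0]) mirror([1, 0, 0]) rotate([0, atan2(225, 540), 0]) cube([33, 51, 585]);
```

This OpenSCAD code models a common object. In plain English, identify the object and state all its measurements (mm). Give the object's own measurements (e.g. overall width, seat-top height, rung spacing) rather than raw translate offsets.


A sawhorse. A 113×838×66 mm beam (x, y, z) sits on two A-frame leg pairs. Each pair is two raked legs of 33×51 mm section (51 mm along y) splaying symmetrically in x. Each leg rises 540 mm vertically over 225 mm of horizontal reach and is 585 mm long along its own axis. Every leg's outer bottom edge rests on the floor and its outer top edge meets a bottom edge of the beam — the left legs (tilting toward +x) meet the beam's −x bottom edge, the right legs (their mirror images, tilting toward −x) meet its +x bottom edge — so the leg tops tuck under the beam, the beam's underside is 540 mm above the floor, and the feet are 563 mm apart outside-to-outside with the beam centred between them. The two leg pairs are set in 70 mm from either end of the beam.


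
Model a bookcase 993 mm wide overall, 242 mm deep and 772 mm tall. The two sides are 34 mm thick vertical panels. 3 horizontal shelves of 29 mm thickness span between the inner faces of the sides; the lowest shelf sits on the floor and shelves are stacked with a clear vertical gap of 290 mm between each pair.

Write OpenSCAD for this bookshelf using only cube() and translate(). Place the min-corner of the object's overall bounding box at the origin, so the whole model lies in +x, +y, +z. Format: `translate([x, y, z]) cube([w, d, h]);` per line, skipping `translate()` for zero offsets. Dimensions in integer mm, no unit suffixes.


cube([34, 242, 772]);
translate([959, 0, 0]) cube([34, 242, 772]);
translate([34, 0, 0]) cube([925, 242, 29]);
translate([34, 0, 319]) cube([925, 242, 29]);
translate([34, 0, 638]) cube([925, 242, 29]);


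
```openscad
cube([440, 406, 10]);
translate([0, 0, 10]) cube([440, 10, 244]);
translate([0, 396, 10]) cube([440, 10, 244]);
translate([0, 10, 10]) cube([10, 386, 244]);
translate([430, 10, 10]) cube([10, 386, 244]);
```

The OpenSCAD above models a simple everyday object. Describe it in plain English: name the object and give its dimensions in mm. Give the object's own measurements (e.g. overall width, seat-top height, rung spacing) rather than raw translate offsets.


An open-topped rectangular box: outside dimensions 440×406×254 mm, with a uniform wall and base thickness of 10 mm. The base is a full 440×406 slab on the floor; four walls sit on top of the base. The front and back walls (the −y and +y sides) span the full width; the two side walls fit between them.


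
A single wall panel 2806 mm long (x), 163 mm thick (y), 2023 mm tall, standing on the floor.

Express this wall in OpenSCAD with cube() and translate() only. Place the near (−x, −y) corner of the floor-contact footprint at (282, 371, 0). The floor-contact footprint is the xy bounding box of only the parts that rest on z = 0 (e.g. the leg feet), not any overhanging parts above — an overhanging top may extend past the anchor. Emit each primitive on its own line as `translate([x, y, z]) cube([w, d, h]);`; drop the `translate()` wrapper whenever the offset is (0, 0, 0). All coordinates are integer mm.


translate([282, 371, 0]) cube([2806, 163, 2023]);


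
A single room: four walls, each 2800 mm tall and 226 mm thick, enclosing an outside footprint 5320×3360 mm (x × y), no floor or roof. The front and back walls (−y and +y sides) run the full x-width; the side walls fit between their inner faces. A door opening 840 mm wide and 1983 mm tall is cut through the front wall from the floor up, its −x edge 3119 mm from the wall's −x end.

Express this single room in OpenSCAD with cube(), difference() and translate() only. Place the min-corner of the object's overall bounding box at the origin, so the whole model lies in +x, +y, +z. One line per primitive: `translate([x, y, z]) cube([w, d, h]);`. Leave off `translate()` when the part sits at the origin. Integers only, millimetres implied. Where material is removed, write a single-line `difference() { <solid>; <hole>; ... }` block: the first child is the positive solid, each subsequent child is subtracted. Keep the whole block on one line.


difference() { cube([5320, 226, 2800]); translate([3119, 0, 0]) cube([840, 226, 1983]); }
translate([0, 3134, 0]) cube([5320, 226, 2800]);
translate([0, 226, 0]) cube([226, 2908, 2800]);
translate([5094, 226, 0]) cube([226, 2908, 2800]);


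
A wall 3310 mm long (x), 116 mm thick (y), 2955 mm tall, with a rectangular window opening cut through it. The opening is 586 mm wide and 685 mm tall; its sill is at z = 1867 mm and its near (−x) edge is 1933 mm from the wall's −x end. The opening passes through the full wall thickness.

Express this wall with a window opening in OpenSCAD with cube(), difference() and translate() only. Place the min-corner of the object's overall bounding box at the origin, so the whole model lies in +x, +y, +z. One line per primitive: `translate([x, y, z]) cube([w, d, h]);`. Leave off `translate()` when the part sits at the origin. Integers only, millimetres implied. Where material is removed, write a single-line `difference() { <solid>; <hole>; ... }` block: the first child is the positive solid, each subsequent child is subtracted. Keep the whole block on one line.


difference() { cube([3310, 116, 2955]); translate([1933, 0, 1867]) cube([586, 116, 685]); }


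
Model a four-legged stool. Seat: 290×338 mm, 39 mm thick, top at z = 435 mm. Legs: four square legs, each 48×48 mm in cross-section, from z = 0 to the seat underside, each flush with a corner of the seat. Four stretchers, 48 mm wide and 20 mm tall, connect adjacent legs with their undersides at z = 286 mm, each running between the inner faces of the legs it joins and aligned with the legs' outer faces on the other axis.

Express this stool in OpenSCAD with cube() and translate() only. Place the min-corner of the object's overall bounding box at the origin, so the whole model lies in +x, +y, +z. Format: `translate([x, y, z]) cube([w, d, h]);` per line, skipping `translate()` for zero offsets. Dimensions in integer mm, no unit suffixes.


translate([0, 0, 396]) cube([290, 338, 39]);
cube([48, 48, 396]);
translate([242, 0, 0]) cube([48, 48, 396]);
translate([0, 290, 0]) cube([48, 48, 396]);
translate([242, 290, 0]) cube([48, 48, 396]);
translate([48, 0, 286]) cube([194, 48, 20]);
translate([48, 290, 286]) cube([194, 48, 20]);
translate([0, 48, 286]) cube([48, 242, 20]);
translate([242, 48, 286]) cube([48, 242, 20]);


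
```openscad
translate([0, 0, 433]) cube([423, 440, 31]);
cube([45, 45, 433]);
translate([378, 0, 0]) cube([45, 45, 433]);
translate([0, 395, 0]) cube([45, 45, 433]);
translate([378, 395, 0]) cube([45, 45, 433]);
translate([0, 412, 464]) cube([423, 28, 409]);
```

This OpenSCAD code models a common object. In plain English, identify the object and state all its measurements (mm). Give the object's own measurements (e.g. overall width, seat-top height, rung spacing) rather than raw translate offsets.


A chair. The seat is a 423×440×31 mm slab with its top at z = 464 mm, on four 45×45 mm corner legs (flush with the seat edges, standing on z = 0). A flat backrest 28 mm thick, 409 mm tall, spans the full seat width and rises from the seat top along its +y edge, rear face flush with the rear of the seat.


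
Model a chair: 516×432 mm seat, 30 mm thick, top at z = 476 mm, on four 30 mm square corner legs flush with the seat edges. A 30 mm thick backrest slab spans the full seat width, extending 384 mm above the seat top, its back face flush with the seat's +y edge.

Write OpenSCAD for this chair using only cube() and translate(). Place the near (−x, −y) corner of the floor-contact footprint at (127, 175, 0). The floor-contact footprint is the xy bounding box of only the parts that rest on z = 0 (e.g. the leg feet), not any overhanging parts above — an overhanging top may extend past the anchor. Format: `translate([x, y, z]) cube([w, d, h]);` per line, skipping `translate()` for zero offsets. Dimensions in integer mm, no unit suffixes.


// leg_h = 476 - 30 = 446
translate([127, 175, 446]) cube([516, 432, 30]);
translate([127, 175, 0]) cube([30, 30, 446]);
translate([613, 175, 0]) cube([30, 30, 446]);
translate([127, 577, 0]) cube([30, 30, 446]);
translate([613, 577, 0]) cube([30, 30, 446]);
translate([127, 577, 476]) cube([516, 30, 384]);


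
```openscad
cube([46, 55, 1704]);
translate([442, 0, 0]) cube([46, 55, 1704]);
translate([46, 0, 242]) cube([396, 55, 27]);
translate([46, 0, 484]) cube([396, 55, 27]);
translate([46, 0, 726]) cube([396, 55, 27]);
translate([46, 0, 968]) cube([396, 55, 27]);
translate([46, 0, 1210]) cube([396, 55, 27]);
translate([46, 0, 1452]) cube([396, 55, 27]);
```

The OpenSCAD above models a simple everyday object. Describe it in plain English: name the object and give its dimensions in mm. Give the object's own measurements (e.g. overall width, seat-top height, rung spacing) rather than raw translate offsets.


A straight ladder. Two 46×55 mm vertical rails, 1704 mm tall, stand 488 mm apart (outside-to-outside) with their front faces coplanar on the −y side. 6 rungs, each 55 mm deep and 27 mm tall, span between the inner faces of the rails, front faces flush with the rails. The lowest rung's underside is at z = 242 mm and rungs are spaced 242 mm apart (underside to underside).


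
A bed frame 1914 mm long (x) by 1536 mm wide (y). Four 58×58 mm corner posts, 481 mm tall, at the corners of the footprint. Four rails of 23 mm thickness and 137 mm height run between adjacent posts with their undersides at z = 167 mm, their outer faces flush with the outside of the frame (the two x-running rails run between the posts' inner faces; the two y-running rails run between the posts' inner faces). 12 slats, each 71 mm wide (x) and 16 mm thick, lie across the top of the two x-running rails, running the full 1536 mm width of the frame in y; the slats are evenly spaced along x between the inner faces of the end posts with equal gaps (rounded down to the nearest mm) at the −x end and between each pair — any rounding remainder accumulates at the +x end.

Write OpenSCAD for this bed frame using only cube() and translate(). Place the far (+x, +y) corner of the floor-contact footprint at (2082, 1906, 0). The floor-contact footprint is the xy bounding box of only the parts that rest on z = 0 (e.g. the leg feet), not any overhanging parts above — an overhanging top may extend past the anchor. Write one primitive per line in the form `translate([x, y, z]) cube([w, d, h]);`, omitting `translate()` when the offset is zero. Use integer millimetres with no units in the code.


translate([168, 370, 0]) cube([58, 58, 481]);
translate([168, 1848, 0]) cube([58, 58, 481]);
translate([2024, 370, 0]) cube([58, 58, 481]);
translate([2024, 1848, 0]) cube([58, 58, 481]);
translate([226, 370, 167]) cube([1798, 23, 137]);
translate([226, 1883, 167]) cube([1798, 23, 137]);
translate([168, 428, 167]) cube([23, 1420, 137]);
translate([2059, 428, 167]) cube([23, 1420, 137]);
translate([298, 370, 304]) cube([71, 1536, 16]);
translate([441, 370, 304]) cube([71, 1536, 16]);
translate([584, 370, 304]) cube([71, 1536, 16]);
translate([727, 370, 304]) cube([71, 1536, 16]);
translate([870, 370, 304]) cube([71, 1536, 16]);
translate([1013, 370, 304]) cube([71, 1536, 16]);
translate([1156, 370, 304]) cube([71, 1536, 16]);
translate([1299, 370, 304]) cube([71, 1536, 16]);
translate([1442, 370, 304]) cube([71, 1536, 16]);
translate([1585, 370, 304]) cube([71, 1536, 16]);
translate([1728, 370, 304]) cube([71, 1536, 16]);
translate([1871, 370, 304]) cube([71, 1536, 16]);


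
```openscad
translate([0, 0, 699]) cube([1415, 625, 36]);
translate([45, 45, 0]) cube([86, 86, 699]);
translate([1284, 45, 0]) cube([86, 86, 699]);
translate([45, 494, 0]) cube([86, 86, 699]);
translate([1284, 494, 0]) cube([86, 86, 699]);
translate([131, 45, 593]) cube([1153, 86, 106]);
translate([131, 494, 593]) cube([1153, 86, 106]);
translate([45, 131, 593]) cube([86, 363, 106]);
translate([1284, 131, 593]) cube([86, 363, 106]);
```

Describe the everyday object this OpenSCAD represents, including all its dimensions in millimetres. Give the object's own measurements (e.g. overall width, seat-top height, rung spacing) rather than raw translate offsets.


A table: top 1415 mm (x) × 625 mm (y), 36 mm thick, upper face at z = 735 mm, on four 86×86 mm square legs, each inset 45 mm from the nearest pair of top edges from z = 0 to the bottom of the top. Four apron rails, 86 mm thick and 106 mm tall, run between adjacent legs with their top edges flush with the underside of the top and their outer faces flush with the legs' outer faces.


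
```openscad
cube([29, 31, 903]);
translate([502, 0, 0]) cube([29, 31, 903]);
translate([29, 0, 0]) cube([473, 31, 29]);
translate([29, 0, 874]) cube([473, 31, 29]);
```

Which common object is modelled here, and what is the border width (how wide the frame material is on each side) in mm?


A picture frame. The border width is 29 mm.

Four thin pieces enclosing a rectangular opening — a picture frame. The two full-height stiles are 903 mm tall; the top rail sits at z = 874 and is 29 mm tall, so the border above the opening is 903 − 874 = 29 mm, matching the stile x-width.


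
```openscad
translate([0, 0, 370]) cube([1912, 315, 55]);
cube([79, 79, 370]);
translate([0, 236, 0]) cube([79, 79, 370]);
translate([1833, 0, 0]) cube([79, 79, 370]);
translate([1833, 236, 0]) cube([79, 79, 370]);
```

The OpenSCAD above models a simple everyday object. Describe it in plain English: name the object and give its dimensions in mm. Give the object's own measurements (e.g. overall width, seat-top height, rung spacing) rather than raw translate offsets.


A bench: a 1912×315 mm seat slab, 55 mm thick, top at z = 425 mm, on four 79×79 mm square legs flush with the seat corners and standing on z = 0.


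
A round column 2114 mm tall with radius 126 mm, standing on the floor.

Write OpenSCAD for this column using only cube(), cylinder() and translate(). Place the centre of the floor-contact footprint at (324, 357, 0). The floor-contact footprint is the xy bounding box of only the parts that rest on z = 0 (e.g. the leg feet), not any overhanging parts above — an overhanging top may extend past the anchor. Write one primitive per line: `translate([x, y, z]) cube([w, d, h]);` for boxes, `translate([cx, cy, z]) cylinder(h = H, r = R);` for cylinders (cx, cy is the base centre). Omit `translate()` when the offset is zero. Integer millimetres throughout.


translate([324, 357, 0]) cylinder(h = 2114, r = 126);


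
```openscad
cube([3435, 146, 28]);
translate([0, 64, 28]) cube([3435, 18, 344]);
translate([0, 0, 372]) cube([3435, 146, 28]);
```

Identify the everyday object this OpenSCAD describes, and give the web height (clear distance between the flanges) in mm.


An I-beam. The web height is 344 mm.

Two wide flanges with a thin centred web — an I-beam. Overall 400 mm minus two 28 mm flanges gives a web of 400 − 2·28 = 344 mm.


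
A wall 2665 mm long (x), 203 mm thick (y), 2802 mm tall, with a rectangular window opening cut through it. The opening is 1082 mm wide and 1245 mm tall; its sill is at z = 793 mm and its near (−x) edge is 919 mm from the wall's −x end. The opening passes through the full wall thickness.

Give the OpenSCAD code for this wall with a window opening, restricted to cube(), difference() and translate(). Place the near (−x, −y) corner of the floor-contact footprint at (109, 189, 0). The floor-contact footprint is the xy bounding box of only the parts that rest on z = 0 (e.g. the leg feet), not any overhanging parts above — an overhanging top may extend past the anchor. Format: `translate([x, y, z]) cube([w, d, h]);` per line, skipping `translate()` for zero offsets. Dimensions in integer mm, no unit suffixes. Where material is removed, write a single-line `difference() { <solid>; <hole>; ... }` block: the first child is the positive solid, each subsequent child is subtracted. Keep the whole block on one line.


difference() { translate([109, 189, 0]) cube([2665, 203, 2802]); translate([1028, 189, 793]) cube([1082, 203, 1245]); }


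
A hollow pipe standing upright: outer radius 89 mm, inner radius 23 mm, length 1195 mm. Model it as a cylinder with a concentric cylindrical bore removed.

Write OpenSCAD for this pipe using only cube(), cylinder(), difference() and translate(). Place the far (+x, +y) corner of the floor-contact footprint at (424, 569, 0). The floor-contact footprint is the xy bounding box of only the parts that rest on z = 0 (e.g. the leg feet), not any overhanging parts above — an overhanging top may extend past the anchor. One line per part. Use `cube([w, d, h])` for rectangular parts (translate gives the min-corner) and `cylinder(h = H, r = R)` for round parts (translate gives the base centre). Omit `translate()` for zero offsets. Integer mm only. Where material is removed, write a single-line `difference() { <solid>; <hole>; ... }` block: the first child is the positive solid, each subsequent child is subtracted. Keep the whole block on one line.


difference() { translate([335, 480, 0]) cylinder(h = 1195, r = 89); translate([335, 480, 0]) cylinder(h = 1195, r = 23); }


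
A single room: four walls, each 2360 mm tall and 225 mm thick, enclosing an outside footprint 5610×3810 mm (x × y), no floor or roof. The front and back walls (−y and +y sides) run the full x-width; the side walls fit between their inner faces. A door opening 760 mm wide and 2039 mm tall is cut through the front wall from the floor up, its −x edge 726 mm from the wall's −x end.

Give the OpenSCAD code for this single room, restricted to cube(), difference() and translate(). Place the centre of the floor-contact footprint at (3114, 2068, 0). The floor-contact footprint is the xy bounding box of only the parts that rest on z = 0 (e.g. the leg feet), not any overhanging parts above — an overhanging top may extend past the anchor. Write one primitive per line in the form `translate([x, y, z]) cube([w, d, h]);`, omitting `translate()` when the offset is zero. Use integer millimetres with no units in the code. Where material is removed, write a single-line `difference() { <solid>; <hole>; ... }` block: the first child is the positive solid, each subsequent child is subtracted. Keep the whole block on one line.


difference() { translate([309, 163, 0]) cube([5610, 225, 2360]); translate([1035, 163, 0]) cube([760, 225, 2039]); }
translate([309, 3748, 0]) cube([5610, 225, 2360]);
translate([309, 388, 0]) cube([225, 3360, 2360]);
translate([5694, 388, 0]) cube([225, 3360, 2360]);


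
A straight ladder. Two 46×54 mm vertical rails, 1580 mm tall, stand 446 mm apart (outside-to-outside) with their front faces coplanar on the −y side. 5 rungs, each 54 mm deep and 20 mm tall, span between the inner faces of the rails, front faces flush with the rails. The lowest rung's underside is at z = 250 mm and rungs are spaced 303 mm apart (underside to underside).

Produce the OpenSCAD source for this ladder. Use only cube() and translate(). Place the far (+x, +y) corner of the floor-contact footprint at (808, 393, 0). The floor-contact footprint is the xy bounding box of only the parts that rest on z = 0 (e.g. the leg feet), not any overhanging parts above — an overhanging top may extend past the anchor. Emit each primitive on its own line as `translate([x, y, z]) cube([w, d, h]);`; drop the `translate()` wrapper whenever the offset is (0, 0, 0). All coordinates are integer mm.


translate([362, 339, 0]) cube([46, 54, 1580]);
translate([762, 339, 0]) cube([46, 54, 1580]);
translate([408, 339, 250]) cube([354, 54, 20]);
translate([408, 339, 553]) cube([354, 54, 20]);
translate([408, 339, 856]) cube([354, 54, 20]);
translate([408, 339, 1159]) cube([354, 54, 20]);
translate([408, 339, 1462]) cube([354, 54, 20]);


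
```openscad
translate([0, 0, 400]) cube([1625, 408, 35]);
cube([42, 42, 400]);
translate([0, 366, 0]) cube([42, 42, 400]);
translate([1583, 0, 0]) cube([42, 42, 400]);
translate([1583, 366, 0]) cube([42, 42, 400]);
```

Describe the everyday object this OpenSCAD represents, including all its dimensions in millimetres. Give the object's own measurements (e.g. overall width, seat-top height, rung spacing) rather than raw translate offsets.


A long wooden bench with a 1625 mm (x) × 408 mm (y) seat, 35 mm thick, its top surface 435 mm above the floor. Four 42 mm square legs at the seat corners, flush with the edges, run from z = 0 to the seat underside.


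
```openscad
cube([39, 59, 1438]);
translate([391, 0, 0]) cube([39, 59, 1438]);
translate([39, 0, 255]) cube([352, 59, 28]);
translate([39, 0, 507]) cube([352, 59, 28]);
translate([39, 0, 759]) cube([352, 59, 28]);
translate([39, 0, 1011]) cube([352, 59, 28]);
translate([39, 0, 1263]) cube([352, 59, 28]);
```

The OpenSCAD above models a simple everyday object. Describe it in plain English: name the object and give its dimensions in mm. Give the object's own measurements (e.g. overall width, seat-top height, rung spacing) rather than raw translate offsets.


A straight ladder. Two 39×59 mm vertical rails, 1438 mm tall, stand 430 mm apart (outside-to-outside) with their front faces coplanar on the −y side. 5 rungs, each 59 mm deep and 28 mm tall, span between the inner faces of the rails, front faces flush with the rails. The lowest rung's underside is at z = 255 mm and rungs are spaced 252 mm apart (underside to underside).


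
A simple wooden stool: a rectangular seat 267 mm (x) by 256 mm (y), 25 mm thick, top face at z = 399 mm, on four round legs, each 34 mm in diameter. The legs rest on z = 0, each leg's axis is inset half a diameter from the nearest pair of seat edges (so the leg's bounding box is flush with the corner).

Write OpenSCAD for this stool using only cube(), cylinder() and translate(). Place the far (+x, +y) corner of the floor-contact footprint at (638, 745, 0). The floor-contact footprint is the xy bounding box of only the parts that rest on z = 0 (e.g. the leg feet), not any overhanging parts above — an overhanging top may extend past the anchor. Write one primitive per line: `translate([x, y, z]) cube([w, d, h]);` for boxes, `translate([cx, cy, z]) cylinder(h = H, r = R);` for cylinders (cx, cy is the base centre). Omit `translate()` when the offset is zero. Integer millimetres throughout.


// leg_h = 399 - 25 = 374
translate([371, 489, 374]) cube([267, 256, 25]);
translate([388, 506, 0]) cylinder(h = 374, r = 17);
translate([621, 506, 0]) cylinder(h = 374, r = 17);
translate([388, 728, 0]) cylinder(h = 374, r = 17);
translate([621, 728, 0]) cylinder(h = 374, r = 17);


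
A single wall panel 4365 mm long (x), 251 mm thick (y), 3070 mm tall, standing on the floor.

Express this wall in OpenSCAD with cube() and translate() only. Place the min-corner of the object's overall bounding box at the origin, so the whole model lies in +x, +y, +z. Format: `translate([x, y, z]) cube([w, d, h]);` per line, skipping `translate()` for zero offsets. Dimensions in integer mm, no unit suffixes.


cube([4365, 251, 3070]);


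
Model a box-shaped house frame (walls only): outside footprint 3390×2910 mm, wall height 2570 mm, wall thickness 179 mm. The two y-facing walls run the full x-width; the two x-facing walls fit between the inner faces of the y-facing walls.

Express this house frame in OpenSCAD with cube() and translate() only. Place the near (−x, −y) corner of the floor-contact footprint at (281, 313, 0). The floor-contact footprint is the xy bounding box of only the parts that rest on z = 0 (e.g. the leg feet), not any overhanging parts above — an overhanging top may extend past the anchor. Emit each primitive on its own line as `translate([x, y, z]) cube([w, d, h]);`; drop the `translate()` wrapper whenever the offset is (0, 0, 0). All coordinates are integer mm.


translate([281, 313, 0]) cube([3390, 179, 2570]);
translate([281, 3044, 0]) cube([3390, 179, 2570]);
translate([281, 492, 0]) cube([179, 2552, 2570]);
translate([3492, 492, 0]) cube([179, 2552, 2570]);


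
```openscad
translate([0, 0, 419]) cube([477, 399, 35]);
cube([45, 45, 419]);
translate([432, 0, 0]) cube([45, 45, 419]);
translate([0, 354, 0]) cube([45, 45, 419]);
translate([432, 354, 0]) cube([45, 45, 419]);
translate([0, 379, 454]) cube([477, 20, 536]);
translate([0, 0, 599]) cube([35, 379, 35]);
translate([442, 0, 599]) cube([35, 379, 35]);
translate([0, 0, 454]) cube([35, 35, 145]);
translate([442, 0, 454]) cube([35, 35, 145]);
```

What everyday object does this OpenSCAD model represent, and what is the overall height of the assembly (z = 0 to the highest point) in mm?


A chair. The overall height is 990 mm.

A slab on four corner posts with a tall panel at the back — a chair. The seat slab sits at z = 419 with thickness 35, and the 536 mm backrest starts at the seat top, so the overall height is 419 + 35 + 536 = 990 mm.
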